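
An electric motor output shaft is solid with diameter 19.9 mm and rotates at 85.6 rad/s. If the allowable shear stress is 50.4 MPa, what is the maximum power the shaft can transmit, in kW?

6.68 kW

J = πd⁴/32 = π(0.0199)⁴/32 = 1.540×10^-8 m⁴.
T_max = τ_allow·J/r = 5.04×10^7 × 1.540×10^-8 / 0.00995 = 77.99 N·m.
ω = 85.6 rad/s, so P_max = T_max·ω = 6676 W.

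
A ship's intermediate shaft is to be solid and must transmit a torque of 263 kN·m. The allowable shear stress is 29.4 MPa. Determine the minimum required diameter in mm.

357 mm

For a solid shaft τ_max = 16T/(πd³), so d = (16T/(π τ_allow))^(1/3) = (16·263000/(π·2.94×10^7))^(1/3) = 0.3572 m.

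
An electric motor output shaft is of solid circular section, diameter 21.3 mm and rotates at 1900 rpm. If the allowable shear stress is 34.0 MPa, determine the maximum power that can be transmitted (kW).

J = πd⁴/32 = π(0.0213)⁴/32 = 2.021×10^-8 m⁴.
T_max = τ_allow·J/r = 3.40×10^7 × 2.021×10^-8 / 0.0106 = 64.51 N·m.
ω = 2π·1900/60 = 199.0 rad/s, so P_max = T_max·ω = 1.284×10^4 W.

12.8 kW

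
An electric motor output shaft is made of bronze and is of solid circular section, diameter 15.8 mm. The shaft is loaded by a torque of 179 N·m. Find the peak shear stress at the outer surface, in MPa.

231 MPa

J = πd⁴/32 = π(0.0158)⁴/32 = 6.118×10^-9 m⁴.
τ_max = T·r/J = 179.0 × 0.00790 / 6.118×10^-9 = 2.311×10^8 Pa.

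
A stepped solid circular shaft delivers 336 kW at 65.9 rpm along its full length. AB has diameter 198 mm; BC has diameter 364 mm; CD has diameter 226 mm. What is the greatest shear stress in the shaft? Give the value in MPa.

ω = 2π·65.9/60 = 6.901 rad/s, so T = P/ω = 336×10³ / 6.901 = 48690 N·m.
Under the same torque, τ_max = 16T/(πd³) is largest where d is smallest — segment AB (d = 198 mm).
τ_max = 16·48690/(π·(0.198)³) = 3.194×10^7 Pa.

31.9 MPa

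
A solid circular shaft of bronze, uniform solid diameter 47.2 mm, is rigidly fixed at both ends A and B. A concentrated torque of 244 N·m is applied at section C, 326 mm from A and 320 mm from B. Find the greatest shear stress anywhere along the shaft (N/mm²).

With uniform GJ and both ends fixed, compatibility θ_AC = θ_CB gives T_A·a = T_B·b, together with T_A + T_B = T₀.
T_A = T₀·b/(a+b) = 244.0·320/646.0 = 120.9 N·m; T_B = 123.1 N·m.
τ in each portion: τ_AC = 5.85×10^6 Pa, τ_CB = 5.96×10^6 Pa; maximum is in CB.
τ_max = T_CB·r/J = 123.1·0.0236/4.87×10^-7 = 5.964×10^6 Pa.

5.96 N/mm²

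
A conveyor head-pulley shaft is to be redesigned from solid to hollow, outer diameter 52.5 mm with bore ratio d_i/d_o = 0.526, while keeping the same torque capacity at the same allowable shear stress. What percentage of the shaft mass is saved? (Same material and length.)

23.7 %

Equal τ_max and T ⇒ the solid shaft needs d_s³ = d_o³(1−k⁴), so d_s = 52.5·(1−0.526⁴)^(1/3) = 51.12 mm.
Area ratio A_h/A_s = d_o²(1−k²)/d_s² = (1−k²)/(1−k⁴)^(2/3) = 0.7628.
Mass saving = 1 − 0.7628 = 23.7 %.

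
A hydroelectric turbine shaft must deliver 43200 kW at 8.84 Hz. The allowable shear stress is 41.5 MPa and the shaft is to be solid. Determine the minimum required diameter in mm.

ω = 2π·8.84 = 55.54 rad/s, so T = P/ω = 43200×10³ / 55.54 = 777800 N·m.
For a solid shaft τ_max = 16T/(πd³), so d = (16T/(π τ_allow))^(1/3) = (16·777800/(π·4.15×10^7))^(1/3) = 0.4570 m.

457 mm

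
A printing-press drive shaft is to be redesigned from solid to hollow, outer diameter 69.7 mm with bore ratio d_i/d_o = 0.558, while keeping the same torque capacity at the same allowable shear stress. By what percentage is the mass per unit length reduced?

Equal τ_max and T ⇒ the solid shaft needs d_s³ = d_o³(1−k⁴), so d_s = 69.7·(1−0.558⁴)^(1/3) = 67.37 mm.
Area ratio A_h/A_s = d_o²(1−k²)/d_s² = (1−k²)/(1−k⁴)^(2/3) = 0.7371.
Mass saving = 1 − 0.7371 = 26.3 %.

26.3 %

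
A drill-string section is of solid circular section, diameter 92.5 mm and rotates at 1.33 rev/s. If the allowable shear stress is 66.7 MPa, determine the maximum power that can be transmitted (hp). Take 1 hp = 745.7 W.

116 hp

J = πd⁴/32 = π(0.0925)⁴/32 = 7.187×10^-6 m⁴.
T_max = τ_allow·J/r = 6.67×10^7 × 7.187×10^-6 / 0.0462 = 10370 N·m.
ω = 2π·1.33 = 8.357 rad/s, so P_max = T_max·ω = 8.662×10^4 W.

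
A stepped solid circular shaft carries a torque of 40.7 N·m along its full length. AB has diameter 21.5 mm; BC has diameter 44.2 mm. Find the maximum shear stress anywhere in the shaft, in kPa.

20900 kPa

Under the same torque, τ_max = 16T/(πd³) is largest where d is smallest — segment AB (d = 21.5 mm).
τ_max = 16·40.70/(π·(0.0215)³) = 2.086×10^7 Pa.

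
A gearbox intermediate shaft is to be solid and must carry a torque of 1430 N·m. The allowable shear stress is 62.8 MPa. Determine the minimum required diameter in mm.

48.8 mm

For a solid shaft τ_max = 16T/(πd³), so d = (16T/(π τ_allow))^(1/3) = (16·1430/(π·6.28×10^7))^(1/3) = 0.04877 m.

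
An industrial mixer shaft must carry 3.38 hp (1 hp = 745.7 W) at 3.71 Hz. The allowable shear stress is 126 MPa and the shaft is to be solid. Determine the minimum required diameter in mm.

16.3 mm

ω = 2π·3.71 = 23.31 rad/s, so T = P/ω = 3.38×745.7 / 23.31 = 108.1 N·m.
For a solid shaft τ_max = 16T/(πd³), so d = (16T/(π τ_allow))^(1/3) = (16·108.1/(π·1.26×10^8))^(1/3) = 0.01635 m.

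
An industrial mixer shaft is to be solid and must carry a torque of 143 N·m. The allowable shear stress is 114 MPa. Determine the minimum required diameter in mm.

18.6 mm

For a solid shaft τ_max = 16T/(πd³), so d = (16T/(π τ_allow))^(1/3) = (16·143.0/(π·1.14×10^8))^(1/3) = 0.01856 m.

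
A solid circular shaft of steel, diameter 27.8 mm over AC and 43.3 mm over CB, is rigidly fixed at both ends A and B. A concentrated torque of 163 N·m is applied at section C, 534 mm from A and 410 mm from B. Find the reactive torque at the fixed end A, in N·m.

Compatibility: T_A·a/J_AC = T_B·b/J_CB with T_A + T_B = T₀.
J_AC = 5.86×10^-8 m⁴, J_CB = 3.45×10^-7 m⁴, so T_A = T₀·(J_AC/a)/((J_AC/a)+(J_CB/b)) = 18.81 N·m, T_B = 144.2 N·m.

18.8 N·m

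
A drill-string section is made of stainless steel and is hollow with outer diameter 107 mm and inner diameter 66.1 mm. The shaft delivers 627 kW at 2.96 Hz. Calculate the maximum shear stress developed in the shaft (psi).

23800 psi

ω = 2π·2.96 = 18.60 rad/s, so T = P/ω = 627×10³ / 18.60 = 33710 N·m.
J = π(d_o⁴ − d_i⁴)/32 = π(0.107⁴ − 0.0661⁴)/32 = 1.099×10^-5 m⁴.
τ_max = T·r/J = 33710 × 0.0535 / 1.099×10^-5 = 1.640×10^8 Pa.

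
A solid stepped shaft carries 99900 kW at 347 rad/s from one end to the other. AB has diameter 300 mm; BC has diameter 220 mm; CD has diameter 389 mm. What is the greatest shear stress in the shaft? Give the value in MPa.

ω = 347 rad/s, so T = P/ω = 99900×10³ / 347.0 = 287900 N·m.
Under the same torque, τ_max = 16T/(πd³) is largest where d is smallest — segment BC (d = 220 mm).
τ_max = 16·287900/(π·(0.220)³) = 1.377×10^8 Pa.

138 MPa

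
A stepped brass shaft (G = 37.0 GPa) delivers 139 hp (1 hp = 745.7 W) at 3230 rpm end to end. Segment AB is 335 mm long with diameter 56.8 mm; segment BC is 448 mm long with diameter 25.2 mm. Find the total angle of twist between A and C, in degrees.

5.53°

ω = 2π·3230/60 = 338.2 rad/s, so T = P/ω = 139×745.7 / 338.2 = 306.4 N·m.
J_AB = π(0.0568)⁴/32 = 1.02×10^-6 m⁴; J_BC = π(0.0252)⁴/32 = 3.96×10^-8 m⁴.
θ = (T/G)·Σ L_i/J_i = (306.4/37.0×10⁹)·(0.335/1.02×10^-6 + 0.448/3.96×10^-8) = 0.09643 rad.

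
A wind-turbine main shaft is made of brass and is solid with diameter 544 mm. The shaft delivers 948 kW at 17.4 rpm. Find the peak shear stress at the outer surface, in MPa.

ω = 2π·17.4/60 = 1.822 rad/s, so T = P/ω = 948×10³ / 1.822 = 520300 N·m.
J = πd⁴/32 = π(0.544)⁴/32 = 8.598×10^-3 m⁴.
τ_max = T·r/J = 520300 × 0.272 / 8.598×10^-3 = 1.646×10^7 Pa.

16.5 MPa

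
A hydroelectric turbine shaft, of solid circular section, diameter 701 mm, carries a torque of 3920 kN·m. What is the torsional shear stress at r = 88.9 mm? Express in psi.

2130 psi

J = πd⁴/32 = π(0.701)⁴/32 = 0.02371 m⁴.
Shear stress varies linearly with radius: τ = T·r/J = 3.920e6 × 0.0889 / 0.02371 = 1.470×10^7 Pa.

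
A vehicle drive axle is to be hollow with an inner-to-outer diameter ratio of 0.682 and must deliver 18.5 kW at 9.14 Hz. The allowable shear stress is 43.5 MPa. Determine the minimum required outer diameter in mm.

ω = 2π·9.14 = 57.43 rad/s, so T = P/ω = 18.5×10³ / 57.43 = 322.1 N·m.
For a hollow shaft with d_i/d_o = 0.682: τ_max = 16T/(π d_o³ (1−k⁴)), so d_o = [16T/(π τ_allow (1−k⁴))]^(1/3) = [16·322.1/(π·4.35×10^7·0.7837)]^(1/3) = 0.03637 m.

36.4 mm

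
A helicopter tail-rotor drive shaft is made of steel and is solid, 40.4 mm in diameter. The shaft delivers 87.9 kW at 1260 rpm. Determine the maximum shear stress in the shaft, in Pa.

5.15e7 Pa

ω = 2π·1260/60 = 131.9 rad/s, so T = P/ω = 87.9×10³ / 131.9 = 666.2 N·m.
J = πd⁴/32 = π(0.0404)⁴/32 = 2.615×10^-7 m⁴.
τ_max = T·r/J = 666.2 × 0.0202 / 2.615×10^-7 = 5.145×10^7 Pa.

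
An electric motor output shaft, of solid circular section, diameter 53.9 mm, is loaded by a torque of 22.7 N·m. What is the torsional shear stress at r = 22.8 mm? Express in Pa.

625000 Pa

J = πd⁴/32 = π(0.0539)⁴/32 = 8.286×10^-7 m⁴.
Shear stress varies linearly with radius: τ = T·r/J = 22.70 × 0.0228 / 8.286×10^-7 = 6.246×10^5 Pa.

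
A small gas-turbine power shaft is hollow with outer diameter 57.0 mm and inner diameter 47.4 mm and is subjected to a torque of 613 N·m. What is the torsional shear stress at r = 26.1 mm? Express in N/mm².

29.6 N/mm²

J = π(d_o⁴ − d_i⁴)/32 = π(0.0570⁴ − 0.0474⁴)/32 = 5.408×10^-7 m⁴.
Shear stress varies linearly with radius: τ = T·r/J = 613.0 × 0.0261 / 5.408×10^-7 = 2.959×10^7 Pa.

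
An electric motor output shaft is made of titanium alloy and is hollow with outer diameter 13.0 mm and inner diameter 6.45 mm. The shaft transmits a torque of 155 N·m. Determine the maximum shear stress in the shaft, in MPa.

J = π(d_o⁴ − d_i⁴)/32 = π(0.0130⁴ − 0.00645⁴)/32 = 2.634×10^-9 m⁴.
τ_max = T·r/J = 155.0 × 0.00650 / 2.634×10^-9 = 3.825×10^8 Pa.

382 MPa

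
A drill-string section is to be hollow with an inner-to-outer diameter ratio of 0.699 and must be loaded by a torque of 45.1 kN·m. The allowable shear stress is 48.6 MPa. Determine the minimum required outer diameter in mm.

184 mm

For a hollow shaft with d_i/d_o = 0.699: τ_max = 16T/(π d_o³ (1−k⁴)), so d_o = [16T/(π τ_allow (1−k⁴))]^(1/3) = [16·45100/(π·4.86×10^7·0.7613)]^(1/3) = 0.1838 m.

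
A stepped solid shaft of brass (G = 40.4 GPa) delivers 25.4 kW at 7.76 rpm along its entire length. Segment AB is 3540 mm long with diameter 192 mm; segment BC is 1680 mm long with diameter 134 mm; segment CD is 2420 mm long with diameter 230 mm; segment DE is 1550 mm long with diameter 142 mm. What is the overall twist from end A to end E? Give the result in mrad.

98.4 mrad

ω = 2π·7.76/60 = 0.8126 rad/s, so T = P/ω = 25.4×10³ / 0.8126 = 31260 N·m.
J_AB = π(0.192)⁴/32 = 1.33×10^-4 m⁴; J_BC = π(0.134)⁴/32 = 3.17×10^-5 m⁴; J_CD = π(0.230)⁴/32 = 2.75×10^-4 m⁴; J_DE = π(0.142)⁴/32 = 3.99×10^-5 m⁴.
θ = (T/G)·Σ L_i/J_i = (31260/40.4×10⁹)·(3.54/1.33×10^-4 + 1.68/3.17×10^-5 + 2.42/2.75×10^-4 + 1.55/3.99×10^-5) = 0.09845 rad.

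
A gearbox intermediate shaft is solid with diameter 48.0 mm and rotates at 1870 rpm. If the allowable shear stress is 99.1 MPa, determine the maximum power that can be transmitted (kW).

421 kW

J = πd⁴/32 = π(0.0480)⁴/32 = 5.212×10^-7 m⁴.
T_max = τ_allow·J/r = 9.91×10^7 × 5.212×10^-7 / 0.0240 = 2152 N·m.
ω = 2π·1870/60 = 195.8 rad/s, so P_max = T_max·ω = 4.214×10^5 W.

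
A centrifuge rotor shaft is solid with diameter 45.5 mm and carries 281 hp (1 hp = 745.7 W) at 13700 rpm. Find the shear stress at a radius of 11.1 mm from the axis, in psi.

ω = 2π·13700/60 = 1435 rad/s, so T = P/ω = 281×745.7 / 1435 = 146.1 N·m.
J = πd⁴/32 = π(0.0455)⁴/32 = 4.208×10^-7 m⁴.
Shear stress varies linearly with radius: τ = T·r/J = 146.1 × 0.0111 / 4.208×10^-7 = 3.853×10^6 Pa.

559 psi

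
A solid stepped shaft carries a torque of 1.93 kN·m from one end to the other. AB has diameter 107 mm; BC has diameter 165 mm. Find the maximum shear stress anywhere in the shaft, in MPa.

Under the same torque, τ_max = 16T/(πd³) is largest where d is smallest — segment AB (d = 107 mm).
τ_max = 16·1930/(π·(0.107)³) = 8.024×10^6 Pa.

8.02 MPa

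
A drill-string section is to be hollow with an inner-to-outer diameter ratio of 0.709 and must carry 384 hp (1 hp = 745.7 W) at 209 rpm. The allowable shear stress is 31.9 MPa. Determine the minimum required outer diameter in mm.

ω = 2π·209/60 = 21.89 rad/s, so T = P/ω = 384×745.7 / 21.89 = 13080 N·m.
For a hollow shaft with d_i/d_o = 0.709: τ_max = 16T/(π d_o³ (1−k⁴)), so d_o = [16T/(π τ_allow (1−k⁴))]^(1/3) = [16·13080/(π·3.19×10^7·0.7473)]^(1/3) = 0.1409 m.

141 mm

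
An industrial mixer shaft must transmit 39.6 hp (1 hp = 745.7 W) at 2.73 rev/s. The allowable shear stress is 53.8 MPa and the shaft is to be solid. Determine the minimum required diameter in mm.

ω = 2π·2.73 = 17.15 rad/s, so T = P/ω = 39.6×745.7 / 17.15 = 1722 N·m.
For a solid shaft τ_max = 16T/(πd³), so d = (16T/(π τ_allow))^(1/3) = (16·1722/(π·5.38×10^7))^(1/3) = 0.05462 m.

54.6 mm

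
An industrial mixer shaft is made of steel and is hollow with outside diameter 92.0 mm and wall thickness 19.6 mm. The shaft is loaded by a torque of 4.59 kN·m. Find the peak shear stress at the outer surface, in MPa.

33.7 MPa

J = π(d_o⁴ − d_i⁴)/32 = π(0.0920⁴ − 0.0528⁴)/32 = 6.270×10^-6 m⁴.
τ_max = T·r/J = 4590 × 0.0460 / 6.270×10^-6 = 3.367×10^7 Pa.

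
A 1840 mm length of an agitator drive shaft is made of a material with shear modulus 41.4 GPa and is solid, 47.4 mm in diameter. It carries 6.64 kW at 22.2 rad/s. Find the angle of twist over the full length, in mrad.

ω = 22.2 rad/s, so T = P/ω = 6.64×10³ / 22.20 = 299.1 N·m.
J = πd⁴/32 = π(0.0474)⁴/32 = 4.956×10^-7 m⁴.
θ = T·L/(G·J) = 299.1 × 1.84 / (41.4×10⁹ × 4.956×10^-7) = 0.02682 rad.

26.8 mrad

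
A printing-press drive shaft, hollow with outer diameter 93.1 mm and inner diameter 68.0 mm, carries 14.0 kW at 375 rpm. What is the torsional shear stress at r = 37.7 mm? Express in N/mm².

2.55 N/mm²

ω = 2π·375/60 = 39.27 rad/s, so T = P/ω = 14.0×10³ / 39.27 = 356.5 N·m.
J = π(d_o⁴ − d_i⁴)/32 = π(0.0931⁴ − 0.0680⁴)/32 = 5.277×10^-6 m⁴.
Shear stress varies linearly with radius: τ = T·r/J = 356.5 × 0.0377 / 5.277×10^-6 = 2.547×10^6 Pa.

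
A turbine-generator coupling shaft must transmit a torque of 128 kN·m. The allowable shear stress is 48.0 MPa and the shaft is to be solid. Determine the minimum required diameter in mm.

239 mm

For a solid shaft τ_max = 16T/(πd³), so d = (16T/(π τ_allow))^(1/3) = (16·128000/(π·4.80×10^7))^(1/3) = 0.2386 m.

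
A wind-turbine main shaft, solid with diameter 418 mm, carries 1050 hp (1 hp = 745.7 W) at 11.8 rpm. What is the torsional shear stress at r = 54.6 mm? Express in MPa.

11.5 MPa

ω = 2π·11.8/60 = 1.236 rad/s, so T = P/ω = 1050×745.7 / 1.236 = 633600 N·m.
J = πd⁴/32 = π(0.418)⁴/32 = 2.997×10^-3 m⁴.
Shear stress varies linearly with radius: τ = T·r/J = 633600 × 0.0546 / 2.997×10^-3 = 1.154×10^7 Pa.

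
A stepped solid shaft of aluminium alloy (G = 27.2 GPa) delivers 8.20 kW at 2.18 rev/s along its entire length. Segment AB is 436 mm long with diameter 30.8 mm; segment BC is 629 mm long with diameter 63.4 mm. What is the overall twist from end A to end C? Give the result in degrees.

ω = 2π·2.18 = 13.70 rad/s, so T = P/ω = 8.20×10³ / 13.70 = 598.7 N·m.
J_AB = π(0.0308)⁴/32 = 8.83×10^-8 m⁴; J_BC = π(0.0634)⁴/32 = 1.59×10^-6 m⁴.
θ = (T/G)·Σ L_i/J_i = (598.7/27.2×10⁹)·(0.436/8.83×10^-8 + 0.629/1.59×10^-6) = 0.1173 rad.

6.72°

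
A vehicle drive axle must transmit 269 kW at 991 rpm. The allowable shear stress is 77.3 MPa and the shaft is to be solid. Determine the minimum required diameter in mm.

55.5 mm

ω = 2π·991/60 = 103.8 rad/s, so T = P/ω = 269×10³ / 103.8 = 2592 N·m.
For a solid shaft τ_max = 16T/(πd³), so d = (16T/(π τ_allow))^(1/3) = (16·2592/(π·7.73×10^7))^(1/3) = 0.05548 m.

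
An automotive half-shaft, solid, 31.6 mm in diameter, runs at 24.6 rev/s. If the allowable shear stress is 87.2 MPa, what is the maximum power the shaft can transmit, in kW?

83.5 kW

J = πd⁴/32 = π(0.0316)⁴/32 = 9.789×10^-8 m⁴.
T_max = τ_allow·J/r = 8.72×10^7 × 9.789×10^-8 / 0.0158 = 540.3 N·m.
ω = 2π·24.6 = 154.6 rad/s, so P_max = T_max·ω = 8.351×10^4 W.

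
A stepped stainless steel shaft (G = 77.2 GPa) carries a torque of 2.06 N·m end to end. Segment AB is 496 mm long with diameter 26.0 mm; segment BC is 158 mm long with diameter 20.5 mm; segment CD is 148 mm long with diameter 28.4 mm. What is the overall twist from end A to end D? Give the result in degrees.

0.0344°

J_AB = π(0.0260)⁴/32 = 4.49×10^-8 m⁴; J_BC = π(0.0205)⁴/32 = 1.73×10^-8 m⁴; J_CD = π(0.0284)⁴/32 = 6.39×10^-8 m⁴.
θ = (T/G)·Σ L_i/J_i = (2.060/77.2×10⁹)·(0.496/4.49×10^-8 + 0.158/1.73×10^-8 + 0.148/6.39×10^-8) = 6.000×10^-4 rad.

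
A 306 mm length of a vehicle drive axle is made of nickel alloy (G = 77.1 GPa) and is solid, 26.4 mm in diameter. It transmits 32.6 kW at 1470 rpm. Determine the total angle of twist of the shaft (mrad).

17.6 mrad

ω = 2π·1470/60 = 153.9 rad/s, so T = P/ω = 32.6×10³ / 153.9 = 211.8 N·m.
J = πd⁴/32 = π(0.0264)⁴/32 = 4.769×10^-8 m⁴.
θ = T·L/(G·J) = 211.8 × 0.306 / (77.1×10⁹ × 4.769×10^-8) = 0.01762 rad.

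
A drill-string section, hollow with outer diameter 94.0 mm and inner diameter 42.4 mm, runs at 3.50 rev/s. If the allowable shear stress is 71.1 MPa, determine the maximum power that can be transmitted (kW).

244 kW

J = π(d_o⁴ − d_i⁴)/32 = π(0.0940⁴ − 0.0424⁴)/32 = 7.348×10^-6 m⁴.
T_max = τ_allow·J/r = 7.11×10^7 × 7.348×10^-6 / 0.0470 = 11120 N·m.
ω = 2π·3.50 = 21.99 rad/s, so P_max = T_max·ω = 2.444×10^5 W.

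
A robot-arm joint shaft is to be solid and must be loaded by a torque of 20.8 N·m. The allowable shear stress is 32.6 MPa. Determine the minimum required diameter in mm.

14.8 mm

For a solid shaft τ_max = 16T/(πd³), so d = (16T/(π τ_allow))^(1/3) = (16·20.80/(π·3.26×10^7))^(1/3) = 0.01481 m.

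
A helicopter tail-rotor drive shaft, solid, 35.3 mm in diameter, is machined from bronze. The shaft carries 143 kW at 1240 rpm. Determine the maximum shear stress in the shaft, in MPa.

ω = 2π·1240/60 = 129.9 rad/s, so T = P/ω = 143×10³ / 129.9 = 1101 N·m.
J = πd⁴/32 = π(0.0353)⁴/32 = 1.524×10^-7 m⁴.
τ_max = T·r/J = 1101 × 0.0176 / 1.524×10^-7 = 1.275×10^8 Pa.

128 MPa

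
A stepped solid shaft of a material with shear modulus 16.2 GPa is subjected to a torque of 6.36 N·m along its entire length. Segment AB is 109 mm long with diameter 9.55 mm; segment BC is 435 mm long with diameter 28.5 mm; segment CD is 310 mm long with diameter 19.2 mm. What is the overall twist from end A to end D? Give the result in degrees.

J_AB = π(0.00955)⁴/32 = 8.17×10^-10 m⁴; J_BC = π(0.0285)⁴/32 = 6.48×10^-8 m⁴; J_CD = π(0.0192)⁴/32 = 1.33×10^-8 m⁴.
θ = (T/G)·Σ L_i/J_i = (6.360/16.2×10⁹)·(0.109/8.17×10^-10 + 0.435/6.48×10^-8 + 0.310/1.33×10^-8) = 0.06416 rad.

3.68°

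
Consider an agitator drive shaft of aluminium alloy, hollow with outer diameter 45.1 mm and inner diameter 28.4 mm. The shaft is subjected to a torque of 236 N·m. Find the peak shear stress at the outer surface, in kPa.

15500 kPa

J = π(d_o⁴ − d_i⁴)/32 = π(0.0451⁴ − 0.0284⁴)/32 = 3.423×10^-7 m⁴.
τ_max = T·r/J = 236.0 × 0.0226 / 3.423×10^-7 = 1.555×10^7 Pa.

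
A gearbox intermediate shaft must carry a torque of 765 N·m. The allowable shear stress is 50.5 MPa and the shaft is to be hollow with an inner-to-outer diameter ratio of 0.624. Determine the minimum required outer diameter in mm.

For a hollow shaft with d_i/d_o = 0.624: τ_max = 16T/(π d_o³ (1−k⁴)), so d_o = [16T/(π τ_allow (1−k⁴))]^(1/3) = [16·765.0/(π·5.05×10^7·0.8484)]^(1/3) = 0.04497 m.

45.0 mm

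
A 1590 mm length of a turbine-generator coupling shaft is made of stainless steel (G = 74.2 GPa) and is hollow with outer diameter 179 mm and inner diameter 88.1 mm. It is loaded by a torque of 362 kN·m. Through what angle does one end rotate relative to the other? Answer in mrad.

81.8 mrad

J = π(d_o⁴ − d_i⁴)/32 = π(0.179⁴ − 0.0881⁴)/32 = 9.487×10^-5 m⁴.
θ = T·L/(G·J) = 362000 × 1.59 / (74.2×10⁹ × 9.487×10^-5) = 0.08176 rad.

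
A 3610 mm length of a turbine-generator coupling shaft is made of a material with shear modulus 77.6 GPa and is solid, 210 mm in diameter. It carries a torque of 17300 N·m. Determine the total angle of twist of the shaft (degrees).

0.242°

J = πd⁴/32 = π(0.210)⁴/32 = 1.909×10^-4 m⁴.
θ = T·L/(G·J) = 17300 × 3.61 / (77.6×10⁹ × 1.909×10^-4) = 4.215×10^-3 rad.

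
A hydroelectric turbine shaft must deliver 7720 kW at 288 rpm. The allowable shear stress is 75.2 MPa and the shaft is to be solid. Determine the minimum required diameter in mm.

ω = 2π·288/60 = 30.16 rad/s, so T = P/ω = 7720×10³ / 30.16 = 256000 N·m.
For a solid shaft τ_max = 16T/(πd³), so d = (16T/(π τ_allow))^(1/3) = (16·256000/(π·7.52×10^7))^(1/3) = 0.2588 m.

259 mm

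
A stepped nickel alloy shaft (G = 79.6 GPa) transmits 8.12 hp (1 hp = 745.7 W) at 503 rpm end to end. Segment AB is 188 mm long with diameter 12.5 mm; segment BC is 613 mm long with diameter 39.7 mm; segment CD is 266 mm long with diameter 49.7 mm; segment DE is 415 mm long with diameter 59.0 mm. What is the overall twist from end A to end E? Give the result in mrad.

ω = 2π·503/60 = 52.67 rad/s, so T = P/ω = 8.12×745.7 / 52.67 = 115.0 N·m.
J_AB = π(0.0125)⁴/32 = 2.40×10^-9 m⁴; J_BC = π(0.0397)⁴/32 = 2.44×10^-7 m⁴; J_CD = π(0.0497)⁴/32 = 5.99×10^-7 m⁴; J_DE = π(0.0590)⁴/32 = 1.19×10^-6 m⁴.
θ = (T/G)·Σ L_i/J_i = (115.0/79.6×10⁹)·(0.188/2.40×10^-9 + 0.613/2.44×10^-7 + 0.266/5.99×10^-7 + 0.415/1.19×10^-6) = 0.1180 rad.

118 mrad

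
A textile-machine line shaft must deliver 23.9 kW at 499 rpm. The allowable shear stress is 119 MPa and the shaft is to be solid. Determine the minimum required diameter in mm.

27.0 mm

ω = 2π·499/60 = 52.26 rad/s, so T = P/ω = 23.9×10³ / 52.26 = 457.4 N·m.
For a solid shaft τ_max = 16T/(πd³), so d = (16T/(π τ_allow))^(1/3) = (16·457.4/(π·1.19×10^8))^(1/3) = 0.02695 m.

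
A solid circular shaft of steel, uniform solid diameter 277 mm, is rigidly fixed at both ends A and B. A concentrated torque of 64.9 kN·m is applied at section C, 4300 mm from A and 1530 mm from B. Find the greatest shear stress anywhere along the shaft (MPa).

11.5 MPa

With uniform GJ and both ends fixed, compatibility θ_AC = θ_CB gives T_A·a = T_B·b, together with T_A + T_B = T₀.
T_A = T₀·b/(a+b) = 64900·1530/5830 = 17030 N·m; T_B = 47870 N·m.
τ in each portion: τ_AC = 4.08×10^6 Pa, τ_CB = 1.15×10^7 Pa; maximum is in CB.
τ_max = T_CB·r/J = 47870·0.139/5.78×10^-4 = 1.147×10^7 Pa.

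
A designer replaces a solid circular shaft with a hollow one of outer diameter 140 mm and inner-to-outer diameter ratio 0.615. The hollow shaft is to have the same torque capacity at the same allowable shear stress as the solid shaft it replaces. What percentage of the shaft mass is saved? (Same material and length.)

31.1 %

Equal τ_max and T ⇒ the solid shaft needs d_s³ = d_o³(1−k⁴), so d_s = 140·(1−0.615⁴)^(1/3) = 133.0 mm.
Area ratio A_h/A_s = d_o²(1−k²)/d_s² = (1−k²)/(1−k⁴)^(2/3) = 0.6892.
Mass saving = 1 − 0.6892 = 31.1 %.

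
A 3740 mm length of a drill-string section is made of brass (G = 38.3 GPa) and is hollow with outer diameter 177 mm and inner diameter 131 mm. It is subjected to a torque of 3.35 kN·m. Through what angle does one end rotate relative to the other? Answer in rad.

J = π(d_o⁴ − d_i⁴)/32 = π(0.177⁴ − 0.131⁴)/32 = 6.745×10^-5 m⁴.
θ = T·L/(G·J) = 3350 × 3.74 / (38.3×10⁹ × 6.745×10^-5) = 4.850×10^-3 rad.

0.00485 rad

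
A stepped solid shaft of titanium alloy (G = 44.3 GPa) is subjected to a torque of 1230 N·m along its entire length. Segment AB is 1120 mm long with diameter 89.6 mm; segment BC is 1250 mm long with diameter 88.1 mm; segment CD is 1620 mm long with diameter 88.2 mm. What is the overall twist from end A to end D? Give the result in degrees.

1.05°

J_AB = π(0.0896)⁴/32 = 6.33×10^-6 m⁴; J_BC = π(0.0881)⁴/32 = 5.91×10^-6 m⁴; J_CD = π(0.0882)⁴/32 = 5.94×10^-6 m⁴.
θ = (T/G)·Σ L_i/J_i = (1230/44.3×10⁹)·(1.12/6.33×10^-6 + 1.25/5.91×10^-6 + 1.62/5.94×10^-6) = 0.01835 rad.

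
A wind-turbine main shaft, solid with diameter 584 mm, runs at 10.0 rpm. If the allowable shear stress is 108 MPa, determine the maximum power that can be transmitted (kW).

4420 kW

J = πd⁴/32 = π(0.584)⁴/32 = 0.01142 m⁴.
T_max = τ_allow·J/r = 1.08×10^8 × 0.01142 / 0.292 = 4.224e6 N·m.
ω = 2π·10.0/60 = 1.047 rad/s, so P_max = T_max·ω = 4.423×10^6 W.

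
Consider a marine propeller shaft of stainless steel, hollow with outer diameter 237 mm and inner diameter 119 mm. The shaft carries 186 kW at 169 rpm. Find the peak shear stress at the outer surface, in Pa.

ω = 2π·169/60 = 17.70 rad/s, so T = P/ω = 186×10³ / 17.70 = 10510 N·m.
J = π(d_o⁴ − d_i⁴)/32 = π(0.237⁴ − 0.119⁴)/32 = 2.900×10^-4 m⁴.
τ_max = T·r/J = 10510 × 0.118 / 2.900×10^-4 = 4.294×10^6 Pa.

4.29e6 Pa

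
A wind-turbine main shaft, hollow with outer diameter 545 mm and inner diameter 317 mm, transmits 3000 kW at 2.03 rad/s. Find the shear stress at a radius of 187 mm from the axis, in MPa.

ω = 2.03 rad/s, so T = P/ω = 3000×10³ / 2.030 = 1.478e6 N·m.
J = π(d_o⁴ − d_i⁴)/32 = π(0.545⁴ − 0.317⁴)/32 = 7.670×10^-3 m⁴.
Shear stress varies linearly with radius: τ = T·r/J = 1.478e6 × 0.187 / 7.670×10^-3 = 3.603×10^7 Pa.

36.0 MPa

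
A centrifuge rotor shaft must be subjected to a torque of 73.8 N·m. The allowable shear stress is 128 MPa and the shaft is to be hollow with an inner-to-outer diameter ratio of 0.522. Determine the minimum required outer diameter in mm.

For a hollow shaft with d_i/d_o = 0.522: τ_max = 16T/(π d_o³ (1−k⁴)), so d_o = [16T/(π τ_allow (1−k⁴))]^(1/3) = [16·73.80/(π·1.28×10^8·0.9258)]^(1/3) = 0.01469 m.

14.7 mm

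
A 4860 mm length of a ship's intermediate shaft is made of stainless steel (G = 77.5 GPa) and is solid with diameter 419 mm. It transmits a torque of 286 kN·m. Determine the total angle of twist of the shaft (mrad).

J = πd⁴/32 = π(0.419)⁴/32 = 3.026×10^-3 m⁴.
θ = T·L/(G·J) = 286000 × 4.86 / (77.5×10⁹ × 3.026×10^-3) = 5.927×10^-3 rad.

5.93 mrad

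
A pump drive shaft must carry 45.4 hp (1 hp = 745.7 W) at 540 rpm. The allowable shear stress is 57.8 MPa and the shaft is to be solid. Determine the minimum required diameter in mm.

ω = 2π·540/60 = 56.55 rad/s, so T = P/ω = 45.4×745.7 / 56.55 = 598.7 N·m.
For a solid shaft τ_max = 16T/(πd³), so d = (16T/(π τ_allow))^(1/3) = (16·598.7/(π·5.78×10^7))^(1/3) = 0.03750 m.

37.5 mm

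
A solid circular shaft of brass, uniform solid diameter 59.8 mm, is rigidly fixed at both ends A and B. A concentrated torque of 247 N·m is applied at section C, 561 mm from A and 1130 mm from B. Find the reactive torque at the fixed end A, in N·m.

165 N·m

With uniform GJ and both ends fixed, compatibility θ_AC = θ_CB gives T_A·a = T_B·b, together with T_A + T_B = T₀.
T_A = T₀·b/(a+b) = 247.0·1130/1691 = 165.1 N·m; T_B = 81.94 N·m.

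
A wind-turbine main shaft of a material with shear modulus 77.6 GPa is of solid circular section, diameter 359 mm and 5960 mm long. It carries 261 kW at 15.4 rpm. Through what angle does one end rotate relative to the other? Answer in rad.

ω = 2π·15.4/60 = 1.613 rad/s, so T = P/ω = 261×10³ / 1.613 = 161800 N·m.
J = πd⁴/32 = π(0.359)⁴/32 = 1.631×10^-3 m⁴.
θ = T·L/(G·J) = 161800 × 5.96 / (77.6×10⁹ × 1.631×10^-3) = 7.623×10^-3 rad.

0.00762 rad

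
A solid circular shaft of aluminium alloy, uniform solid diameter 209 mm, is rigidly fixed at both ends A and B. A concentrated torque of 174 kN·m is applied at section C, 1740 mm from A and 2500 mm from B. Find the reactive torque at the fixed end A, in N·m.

With uniform GJ and both ends fixed, compatibility θ_AC = θ_CB gives T_A·a = T_B·b, together with T_A + T_B = T₀.
T_A = T₀·b/(a+b) = 174000·2500/4240 = 102600 N·m; T_B = 71410 N·m.

103000 N·m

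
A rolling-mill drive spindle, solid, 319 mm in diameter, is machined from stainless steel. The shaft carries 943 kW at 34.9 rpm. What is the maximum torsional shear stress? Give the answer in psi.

5870 psi

ω = 2π·34.9/60 = 3.655 rad/s, so T = P/ω = 943×10³ / 3.655 = 258000 N·m.
J = πd⁴/32 = π(0.319)⁴/32 = 1.017×10^-3 m⁴.
τ_max = T·r/J = 258000 × 0.160 / 1.017×10^-3 = 4.048×10^7 Pa.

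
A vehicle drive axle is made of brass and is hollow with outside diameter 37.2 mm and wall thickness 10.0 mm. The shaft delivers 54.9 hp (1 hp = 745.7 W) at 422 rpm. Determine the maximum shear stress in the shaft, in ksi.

ω = 2π·422/60 = 44.19 rad/s, so T = P/ω = 54.9×745.7 / 44.19 = 926.4 N·m.
J = π(d_o⁴ − d_i⁴)/32 = π(0.0372⁴ − 0.0172⁴)/32 = 1.794×10^-7 m⁴.
τ_max = T·r/J = 926.4 × 0.0186 / 1.794×10^-7 = 9.604×10^7 Pa.

13.9 ksi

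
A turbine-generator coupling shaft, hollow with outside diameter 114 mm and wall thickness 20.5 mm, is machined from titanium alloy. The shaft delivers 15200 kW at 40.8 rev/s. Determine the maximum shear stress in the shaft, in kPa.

245000 kPa

ω = 2π·40.8 = 256.4 rad/s, so T = P/ω = 15200×10³ / 256.4 = 59290 N·m.
J = π(d_o⁴ − d_i⁴)/32 = π(0.114⁴ − 0.0730⁴)/32 = 1.379×10^-5 m⁴.
τ_max = T·r/J = 59290 × 0.0570 / 1.379×10^-5 = 2.450×10^8 Pa.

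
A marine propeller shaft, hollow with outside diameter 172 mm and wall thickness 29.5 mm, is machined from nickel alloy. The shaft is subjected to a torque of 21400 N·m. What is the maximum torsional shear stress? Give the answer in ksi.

J = π(d_o⁴ − d_i⁴)/32 = π(0.172⁴ − 0.113⁴)/32 = 6.992×10^-5 m⁴.
τ_max = T·r/J = 21400 × 0.0860 / 6.992×10^-5 = 2.632×10^7 Pa.

3.82 ksi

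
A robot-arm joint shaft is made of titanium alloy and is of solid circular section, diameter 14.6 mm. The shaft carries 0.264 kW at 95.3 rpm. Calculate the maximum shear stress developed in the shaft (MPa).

ω = 2π·95.3/60 = 9.980 rad/s, so T = P/ω = 0.264×10³ / 9.980 = 26.45 N·m.
J = πd⁴/32 = π(0.0146)⁴/32 = 4.461×10^-9 m⁴.
τ_max = T·r/J = 26.45 × 0.00730 / 4.461×10^-9 = 4.329×10^7 Pa.

43.3 MPa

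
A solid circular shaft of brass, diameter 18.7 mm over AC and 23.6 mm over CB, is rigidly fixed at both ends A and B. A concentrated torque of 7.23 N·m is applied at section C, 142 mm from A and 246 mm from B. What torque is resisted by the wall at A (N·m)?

2.93 N·m

Compatibility: T_A·a/J_AC = T_B·b/J_CB with T_A + T_B = T₀.
J_AC = 1.20×10^-8 m⁴, J_CB = 3.05×10^-8 m⁴, so T_A = T₀·(J_AC/a)/((J_AC/a)+(J_CB/b)) = 2.934 N·m, T_B = 4.296 N·m.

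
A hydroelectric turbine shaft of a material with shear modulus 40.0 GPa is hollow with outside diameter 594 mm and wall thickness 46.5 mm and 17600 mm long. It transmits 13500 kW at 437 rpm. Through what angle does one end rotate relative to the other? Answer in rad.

ω = 2π·437/60 = 45.76 rad/s, so T = P/ω = 13500×10³ / 45.76 = 295000 N·m.
J = π(d_o⁴ − d_i⁴)/32 = π(0.594⁴ − 0.501⁴)/32 = 6.037×10^-3 m⁴.
θ = T·L/(G·J) = 295000 × 17.6 / (40.0×10⁹ × 6.037×10^-3) = 0.02150 rad.

0.0215 rad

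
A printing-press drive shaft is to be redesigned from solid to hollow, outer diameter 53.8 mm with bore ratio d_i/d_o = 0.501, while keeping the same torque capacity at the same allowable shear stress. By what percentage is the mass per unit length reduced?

21.8 %

Equal τ_max and T ⇒ the solid shaft needs d_s³ = d_o³(1−k⁴), so d_s = 53.8·(1−0.501⁴)^(1/3) = 52.65 mm.
Area ratio A_h/A_s = d_o²(1−k²)/d_s² = (1−k²)/(1−k⁴)^(2/3) = 0.7822.
Mass saving = 1 − 0.7822 = 21.8 %.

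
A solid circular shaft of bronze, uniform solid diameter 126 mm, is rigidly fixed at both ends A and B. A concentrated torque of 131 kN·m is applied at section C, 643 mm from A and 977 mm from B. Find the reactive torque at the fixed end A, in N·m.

With uniform GJ and both ends fixed, compatibility θ_AC = θ_CB gives T_A·a = T_B·b, together with T_A + T_B = T₀.
T_A = T₀·b/(a+b) = 131000·977/1620 = 79000 N·m; T_B = 52000 N·m.

79000 N·m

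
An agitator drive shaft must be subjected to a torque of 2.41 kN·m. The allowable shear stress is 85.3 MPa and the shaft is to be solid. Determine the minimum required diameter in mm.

For a solid shaft τ_max = 16T/(πd³), so d = (16T/(π τ_allow))^(1/3) = (16·2410/(π·8.53×10^7))^(1/3) = 0.05240 m.

52.4 mm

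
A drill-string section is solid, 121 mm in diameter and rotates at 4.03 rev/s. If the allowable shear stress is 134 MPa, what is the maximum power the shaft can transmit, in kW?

J = πd⁴/32 = π(0.121)⁴/32 = 2.104×10^-5 m⁴.
T_max = τ_allow·J/r = 1.34×10^8 × 2.104×10^-5 / 0.0605 = 46610 N·m.
ω = 2π·4.03 = 25.32 rad/s, so P_max = T_max·ω = 1.180×10^6 W.

1180 kW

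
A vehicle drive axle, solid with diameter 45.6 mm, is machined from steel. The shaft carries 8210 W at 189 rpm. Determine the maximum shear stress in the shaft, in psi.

3230 psi

ω = 2π·189/60 = 19.79 rad/s, so T = P/ω = 8210 / 19.79 = 414.8 N·m.
J = πd⁴/32 = π(0.0456)⁴/32 = 4.245×10^-7 m⁴.
τ_max = T·r/J = 414.8 × 0.0228 / 4.245×10^-7 = 2.228×10^7 Pa.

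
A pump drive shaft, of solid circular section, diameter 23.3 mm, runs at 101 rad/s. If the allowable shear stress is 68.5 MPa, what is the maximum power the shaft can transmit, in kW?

17.2 kW

J = πd⁴/32 = π(0.0233)⁴/32 = 2.894×10^-8 m⁴.
T_max = τ_allow·J/r = 6.85×10^7 × 2.894×10^-8 / 0.0117 = 170.1 N·m.
ω = 101 rad/s, so P_max = T_max·ω = 1.718×10^4 W.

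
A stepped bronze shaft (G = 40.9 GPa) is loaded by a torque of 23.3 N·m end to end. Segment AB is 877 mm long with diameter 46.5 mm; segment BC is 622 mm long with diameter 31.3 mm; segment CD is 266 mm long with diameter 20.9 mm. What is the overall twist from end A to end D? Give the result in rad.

0.0129 rad

J_AB = π(0.0465)⁴/32 = 4.59×10^-7 m⁴; J_BC = π(0.0313)⁴/32 = 9.42×10^-8 m⁴; J_CD = π(0.0209)⁴/32 = 1.87×10^-8 m⁴.
θ = (T/G)·Σ L_i/J_i = (23.30/40.9×10⁹)·(0.877/4.59×10^-7 + 0.622/9.42×10^-8 + 0.266/1.87×10^-8) = 0.01294 rad.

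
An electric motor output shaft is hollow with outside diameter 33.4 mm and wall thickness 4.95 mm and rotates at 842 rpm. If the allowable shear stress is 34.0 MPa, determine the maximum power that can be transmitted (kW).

J = π(d_o⁴ − d_i⁴)/32 = π(0.0334⁴ − 0.0235⁴)/32 = 9.223×10^-8 m⁴.
T_max = τ_allow·J/r = 3.40×10^7 × 9.223×10^-8 / 0.0167 = 187.8 N·m.
ω = 2π·842/60 = 88.17 rad/s, so P_max = T_max·ω = 1.656×10^4 W.

16.6 kW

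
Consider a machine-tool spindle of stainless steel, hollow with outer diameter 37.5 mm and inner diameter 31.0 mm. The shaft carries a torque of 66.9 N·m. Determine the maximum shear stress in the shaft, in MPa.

J = π(d_o⁴ − d_i⁴)/32 = π(0.0375⁴ − 0.0310⁴)/32 = 1.035×10^-7 m⁴.
τ_max = T·r/J = 66.90 × 0.0187 / 1.035×10^-7 = 1.212×10^7 Pa.

12.1 MPa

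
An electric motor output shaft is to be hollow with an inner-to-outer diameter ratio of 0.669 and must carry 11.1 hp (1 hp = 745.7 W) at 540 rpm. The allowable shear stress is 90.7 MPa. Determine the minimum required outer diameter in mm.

21.7 mm

ω = 2π·540/60 = 56.55 rad/s, so T = P/ω = 11.1×745.7 / 56.55 = 146.4 N·m.
For a hollow shaft with d_i/d_o = 0.669: τ_max = 16T/(π d_o³ (1−k⁴)), so d_o = [16T/(π τ_allow (1−k⁴))]^(1/3) = [16·146.4/(π·9.07×10^7·0.7997)]^(1/3) = 0.02174 m.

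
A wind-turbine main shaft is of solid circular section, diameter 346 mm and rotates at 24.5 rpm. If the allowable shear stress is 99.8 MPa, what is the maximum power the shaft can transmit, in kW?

2080 kW

J = πd⁴/32 = π(0.346)⁴/32 = 1.407×10^-3 m⁴.
T_max = τ_allow·J/r = 9.98×10^7 × 1.407×10^-3 / 0.173 = 811700 N·m.
ω = 2π·24.5/60 = 2.566 rad/s, so P_max = T_max·ω = 2.082×10^6 W.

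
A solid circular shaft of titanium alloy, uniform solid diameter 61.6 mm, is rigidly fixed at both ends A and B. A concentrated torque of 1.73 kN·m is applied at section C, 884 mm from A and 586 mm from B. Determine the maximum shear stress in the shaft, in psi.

3290 psi

With uniform GJ and both ends fixed, compatibility θ_AC = θ_CB gives T_A·a = T_B·b, together with T_A + T_B = T₀.
T_A = T₀·b/(a+b) = 1730·586/1470 = 689.6 N·m; T_B = 1040 N·m.
τ in each portion: τ_AC = 1.50×10^7 Pa, τ_CB = 2.27×10^7 Pa; maximum is in CB.
τ_max = T_CB·r/J = 1040·0.0308/1.41×10^-6 = 2.267×10^7 Pa.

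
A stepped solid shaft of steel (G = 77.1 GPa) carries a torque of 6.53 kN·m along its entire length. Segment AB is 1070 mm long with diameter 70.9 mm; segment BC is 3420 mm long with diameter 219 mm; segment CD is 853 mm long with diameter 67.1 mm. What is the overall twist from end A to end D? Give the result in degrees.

J_AB = π(0.0709)⁴/32 = 2.48×10^-6 m⁴; J_BC = π(0.219)⁴/32 = 2.26×10^-4 m⁴; J_CD = π(0.0671)⁴/32 = 1.99×10^-6 m⁴.
θ = (T/G)·Σ L_i/J_i = (6530/77.1×10⁹)·(1.07/2.48×10^-6 + 3.42/2.26×10^-4 + 0.853/1.99×10^-6) = 0.07411 rad.

4.25°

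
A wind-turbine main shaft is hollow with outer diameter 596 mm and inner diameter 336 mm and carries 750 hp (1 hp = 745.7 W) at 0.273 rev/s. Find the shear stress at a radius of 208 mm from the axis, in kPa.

6090 kPa

ω = 2π·0.273 = 1.715 rad/s, so T = P/ω = 750×745.7 / 1.715 = 326000 N·m.
J = π(d_o⁴ − d_i⁴)/32 = π(0.596⁴ − 0.336⁴)/32 = 0.01114 m⁴.
Shear stress varies linearly with radius: τ = T·r/J = 326000 × 0.208 / 0.01114 = 6.090×10^6 Pa.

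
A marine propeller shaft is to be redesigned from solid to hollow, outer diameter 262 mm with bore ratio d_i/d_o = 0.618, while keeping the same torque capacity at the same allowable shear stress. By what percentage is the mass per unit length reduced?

31.3 %

Equal τ_max and T ⇒ the solid shaft needs d_s³ = d_o³(1−k⁴), so d_s = 262·(1−0.618⁴)^(1/3) = 248.6 mm.
Area ratio A_h/A_s = d_o²(1−k²)/d_s² = (1−k²)/(1−k⁴)^(2/3) = 0.6866.
Mass saving = 1 − 0.6866 = 31.3 %.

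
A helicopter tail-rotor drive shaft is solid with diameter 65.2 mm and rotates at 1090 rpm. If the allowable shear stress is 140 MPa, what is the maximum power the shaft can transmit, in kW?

870 kW

J = πd⁴/32 = π(0.0652)⁴/32 = 1.774×10^-6 m⁴.
T_max = τ_allow·J/r = 1.40×10^8 × 1.774×10^-6 / 0.0326 = 7619 N·m.
ω = 2π·1090/60 = 114.1 rad/s, so P_max = T_max·ω = 8.697×10^5 W.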